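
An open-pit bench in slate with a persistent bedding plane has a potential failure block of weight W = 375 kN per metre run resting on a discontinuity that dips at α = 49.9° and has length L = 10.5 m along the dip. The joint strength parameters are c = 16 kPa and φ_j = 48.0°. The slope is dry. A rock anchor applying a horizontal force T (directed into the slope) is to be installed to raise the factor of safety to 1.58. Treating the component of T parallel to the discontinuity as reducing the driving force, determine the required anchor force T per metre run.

T = 9 kN/m

Resolving forces along and normal to the sliding plane, with the horizontal anchor force T adding T·sinα to the effective normal force and T·cosα acting up the plane against the driving force:
FS = [cL + (W cosα + T sinα) tanφ_j] / [W sinα − T cosα]
Without the anchor: N' = 241.5 kN/m, driving T_d = 286.8 kN/m, resisting R = 16·10.5 + 241.5·tan48.0° = 436.3 kN/m, FS = 1.52.
Setting FS = 1.58 and solving for T:
1.58·(286.8 − T cos49.9°) = 436.3 + T sin49.9°·tan48.0°
T·(sin49.9°·tan48.0° + 1.58·cos49.9°) = 1.58·286.8 − 436.3
T·(0.7649·1.1106 + 1.58·0.6441) = 453.2 − 436.3 = 17.0
T·1.8672 = 17.0
T = 9.1 kN/m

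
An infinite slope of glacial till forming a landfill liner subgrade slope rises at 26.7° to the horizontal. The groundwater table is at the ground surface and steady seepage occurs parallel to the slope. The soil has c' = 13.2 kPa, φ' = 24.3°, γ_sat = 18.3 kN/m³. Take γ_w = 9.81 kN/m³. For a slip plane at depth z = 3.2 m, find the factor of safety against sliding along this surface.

With seepage parallel to the slope and the water table at the surface, the effective normal stress on the slip plane uses the buoyant unit weight γ' = γ_sat − γ_w while the driving shear stress uses γ_sat:
FS = [c' + γ' z cos²β tanφ'] / [γ_sat z sinβ cosβ]
γ' = 18.3 − 9.81 = 8.49 kN/m³
Numerator = 13.2 + 8.49·3.2·cos²26.7°·tan24.3° = 13.2 + 8.49·3.2·0.7981·0.4515 = 22.990 kPa
Denominator = 18.3·3.2·sin26.7°·cos26.7° = 18.3·3.2·0.4493·0.8934 = 23.506 kPa
FS = 22.990 / 23.506 = 0.978

FS = 0.98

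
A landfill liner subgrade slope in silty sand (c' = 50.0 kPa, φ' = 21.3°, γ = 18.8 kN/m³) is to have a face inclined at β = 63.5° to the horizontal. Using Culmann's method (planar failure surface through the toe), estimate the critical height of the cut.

H_c = 34.22 m

Culmann's analysis gives the critical failure plane at α_cr = (β + φ')/2 = (63.5 + 21.3)/2 = 42.4°, and the critical height
H_c = (4c'/γ) · sinβ cosφ' / [1 − cos(β − φ')]
    = (4·50.0/18.8) · sin63.5°·cos21.3° / [1 − cos(42.2°)]
    = 10.638 · 0.8949·0.9317 / [1 − 0.7408]
    = 10.638 · 0.8338 / 0.2592
    = 34.22 m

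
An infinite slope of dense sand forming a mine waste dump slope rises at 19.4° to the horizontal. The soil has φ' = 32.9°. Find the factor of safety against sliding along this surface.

For a dry cohesionless infinite slope the factor of safety is FS = tanφ' / tanβ.
FS = tan32.9° / tan19.4° = 0.6469 / 0.3522 = 1.837

FS = 1.84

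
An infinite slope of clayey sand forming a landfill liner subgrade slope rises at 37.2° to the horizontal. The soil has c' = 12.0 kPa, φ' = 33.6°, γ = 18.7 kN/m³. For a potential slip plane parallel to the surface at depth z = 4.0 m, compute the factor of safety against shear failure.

FS = 1.21

For an infinite slope with a slip plane parallel to the surface (no pore pressure): FS = [c' + γz cos²β tanφ'] / [γz sinβ cosβ].
γz = 18.7·4.0 = 74.80 kN/m²
Numerator = 12.0 + 74.80·cos²37.2°·tan33.6° = 12.0 + 74.80·0.6345·0.6644 = 43.531 kPa
Denominator = 74.80·sin37.2°·cos37.2° = 74.80·0.6046·0.7965 = 36.022 kPa
FS = 43.531 / 36.022 = 1.208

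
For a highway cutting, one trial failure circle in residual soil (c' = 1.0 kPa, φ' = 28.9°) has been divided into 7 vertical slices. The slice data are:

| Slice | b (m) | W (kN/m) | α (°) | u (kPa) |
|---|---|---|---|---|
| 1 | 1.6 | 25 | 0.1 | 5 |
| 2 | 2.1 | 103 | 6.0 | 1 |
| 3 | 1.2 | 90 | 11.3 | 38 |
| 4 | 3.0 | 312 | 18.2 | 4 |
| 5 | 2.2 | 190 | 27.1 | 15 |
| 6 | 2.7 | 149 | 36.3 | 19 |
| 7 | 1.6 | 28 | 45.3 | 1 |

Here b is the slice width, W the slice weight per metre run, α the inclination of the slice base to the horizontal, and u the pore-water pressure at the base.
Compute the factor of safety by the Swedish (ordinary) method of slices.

Ordinary method of slices: FS = Σ[c'·Δl_i + (W_i cosα_i − u_i·Δl_i)·tanφ'] / Σ W_i sinα_i, with Δl_i = b_i / cosα_i.
Slice 1: Δl = 1.6/cos0.1° = 1.600 m; N'_1 = 25·cos0.1° − 5·1.600 = 17.0; c'Δl = 1.60; W sinα = 0.0
Slice 2: Δl = 2.1/cos6.0° = 2.112 m; N'_2 = 103·cos6.0° − 1·2.112 = 100.3; c'Δl = 2.11; W sinα = 10.8
Slice 3: Δl = 1.2/cos11.3° = 1.224 m; N'_3 = 90·cos11.3° − 38·1.224 = 41.8; c'Δl = 1.22; W sinα = 17.6
Slice 4: Δl = 3.0/cos18.2° = 3.158 m; N'_4 = 312·cos18.2° − 4·3.158 = 283.8; c'Δl = 3.16; W sinα = 97.4
Slice 5: Δl = 2.2/cos27.1° = 2.471 m; N'_5 = 190·cos27.1° − 15·2.471 = 132.1; c'Δl = 2.47; W sinα = 86.6
Slice 6: Δl = 2.7/cos36.3° = 3.350 m; N'_6 = 149·cos36.3° − 19·3.350 = 56.4; c'Δl = 3.35; W sinα = 88.2
Slice 7: Δl = 1.6/cos45.3° = 2.275 m; N'_7 = 28·cos45.3° − 1·2.275 = 17.4; c'Δl = 2.27; W sinα = 19.9
Σc'Δl = 16.2 kN/m; ΣN' = 648.8 kN/m; ΣW sinα = 320.6 kN/m
Resisting = 16.2 + 648.8·tan28.9° = 16.2 + 358.1 = 374.3 kN/m
FS = 374.3 / 320.6 = 1.168

FS = 1.17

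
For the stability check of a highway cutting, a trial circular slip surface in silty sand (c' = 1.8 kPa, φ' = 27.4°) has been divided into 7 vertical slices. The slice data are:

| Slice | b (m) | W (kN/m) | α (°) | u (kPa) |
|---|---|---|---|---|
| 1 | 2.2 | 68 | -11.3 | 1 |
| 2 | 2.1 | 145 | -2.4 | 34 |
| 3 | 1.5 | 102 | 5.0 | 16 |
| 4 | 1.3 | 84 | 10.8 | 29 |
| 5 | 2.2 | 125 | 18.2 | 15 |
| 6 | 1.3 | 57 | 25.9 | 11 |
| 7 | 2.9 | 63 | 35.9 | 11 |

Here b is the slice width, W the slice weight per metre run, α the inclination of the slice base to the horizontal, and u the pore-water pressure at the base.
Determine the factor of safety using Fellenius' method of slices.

Ordinary method of slices: FS = Σ[c'·Δl_i + (W_i cosα_i − u_i·Δl_i)·tanφ'] / Σ W_i sinα_i, with Δl_i = b_i / cosα_i.
Slice 1: Δl = 2.2/cos(-11.3°) = 2.243 m; N'_1 = 68·cos(-11.3°) − 1·2.243 = 64.4; c'Δl = 4.04; W sinα = -13.3
Slice 2: Δl = 2.1/cos(-2.4°) = 2.102 m; N'_2 = 145·cos(-2.4°) − 34·2.102 = 73.4; c'Δl = 3.78; W sinα = -6.1
Slice 3: Δl = 1.5/cos5.0° = 1.506 m; N'_3 = 102·cos5.0° − 16·1.506 = 77.5; c'Δl = 2.71; W sinα = 8.9
Slice 4: Δl = 1.3/cos10.8° = 1.323 m; N'_4 = 84·cos10.8° − 29·1.323 = 44.1; c'Δl = 2.38; W sinα = 15.7
Slice 5: Δl = 2.2/cos18.2° = 2.316 m; N'_5 = 125·cos18.2° − 15·2.316 = 84.0; c'Δl = 4.17; W sinα = 39.0
Slice 6: Δl = 1.3/cos25.9° = 1.445 m; N'_6 = 57·cos25.9° − 11·1.445 = 35.4; c'Δl = 2.60; W sinα = 24.9
Slice 7: Δl = 2.9/cos35.9° = 3.580 m; N'_7 = 63·cos35.9° − 11·3.580 = 11.7; c'Δl = 6.44; W sinα = 36.9
Σc'Δl = 26.1 kN/m; ΣN' = 390.5 kN/m; ΣW sinα = 106.1 kN/m
Resisting = 26.1 + 390.5·tan27.4° = 26.1 + 202.4 = 228.6 kN/m
FS = 228.6 / 106.1 = 2.154

FS = 2.15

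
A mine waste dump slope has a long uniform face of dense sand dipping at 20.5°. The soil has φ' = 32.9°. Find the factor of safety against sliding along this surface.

FS = 1.73

For a dry cohesionless infinite slope the factor of safety is FS = tanφ' / tanβ.
FS = tan32.9° / tan20.5° = 0.6469 / 0.3739 = 1.730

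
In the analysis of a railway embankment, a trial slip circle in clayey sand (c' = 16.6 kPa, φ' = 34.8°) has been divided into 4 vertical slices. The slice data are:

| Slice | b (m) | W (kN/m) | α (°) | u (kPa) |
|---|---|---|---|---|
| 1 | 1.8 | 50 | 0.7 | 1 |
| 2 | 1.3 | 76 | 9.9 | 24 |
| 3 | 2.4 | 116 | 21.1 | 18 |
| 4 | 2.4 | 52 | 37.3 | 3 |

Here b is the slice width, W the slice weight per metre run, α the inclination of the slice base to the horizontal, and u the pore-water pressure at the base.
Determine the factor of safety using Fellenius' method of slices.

FS = 3.15

Ordinary method of slices: FS = Σ[c'·Δl_i + (W_i cosα_i − u_i·Δl_i)·tanφ'] / Σ W_i sinα_i, with Δl_i = b_i / cosα_i.
Slice 1: Δl = 1.8/cos0.7° = 1.800 m; N'_1 = 50·cos0.7° − 1·1.800 = 48.2; c'Δl = 29.88; W sinα = 0.6
Slice 2: Δl = 1.3/cos9.9° = 1.320 m; N'_2 = 76·cos9.9° − 24·1.320 = 43.2; c'Δl = 21.91; W sinα = 13.1
Slice 3: Δl = 2.4/cos21.1° = 2.572 m; N'_3 = 116·cos21.1° − 18·2.572 = 61.9; c'Δl = 42.70; W sinα = 41.8
Slice 4: Δl = 2.4/cos37.3° = 3.017 m; N'_4 = 52·cos37.3° − 3·3.017 = 32.3; c'Δl = 50.08; W sinα = 31.5
Σc'Δl = 144.6 kN/m; ΣN' = 185.6 kN/m; ΣW sinα = 86.9 kN/m
Resisting = 144.6 + 185.6·tan34.8° = 144.6 + 129.0 = 273.6 kN/m
FS = 273.6 / 86.9 = 3.147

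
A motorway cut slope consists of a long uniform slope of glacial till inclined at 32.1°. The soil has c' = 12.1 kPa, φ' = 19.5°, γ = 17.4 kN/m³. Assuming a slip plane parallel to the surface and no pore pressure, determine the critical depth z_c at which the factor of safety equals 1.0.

z_c = 3.55 m

Setting FS = 1.00 in FS = [c' + γz cos²β tanφ'] / [γz sinβ cosβ] and solving for z:
z = c' / [γ cosβ (FS·sinβ − cosβ·tanφ')]
  = 12.1 / [17.4·cos32.1°·(1.00·sin32.1° − cos32.1°·tan19.5°)]
  = 12.1 / [17.4·0.8471·(1.00·0.5314 − 0.8471·0.3541)]
  = 12.1 / 3.4111 = 3.547 m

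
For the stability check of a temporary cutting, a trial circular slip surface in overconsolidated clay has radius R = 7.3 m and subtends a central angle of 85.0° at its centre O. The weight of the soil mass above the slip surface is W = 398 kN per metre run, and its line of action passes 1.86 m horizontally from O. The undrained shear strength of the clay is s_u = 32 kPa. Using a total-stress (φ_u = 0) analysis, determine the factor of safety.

FS = 3.42

Taking moments about the centre O, the resisting moment is provided by the undrained shear strength acting along the arc:
Arc length L_a = R·θ = 7.3·(85.0°·π/180) = 7.3·1.4835 = 10.83 m
M_R = s_u·L_a·R = 32·10.83·7.3 = 2529.8 kN·m/m
M_D = W·d = 398·1.86 = 740.3 kN·m/m
FS = M_R / M_D = 2529.8 / 740.3 = 3.417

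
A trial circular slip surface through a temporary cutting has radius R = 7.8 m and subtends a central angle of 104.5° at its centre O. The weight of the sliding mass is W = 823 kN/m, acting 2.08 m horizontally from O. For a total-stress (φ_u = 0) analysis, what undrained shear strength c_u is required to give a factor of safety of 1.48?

c_u = 22.8 kPa

FS = c_u·L_a·R / (W·d), so c_u = FS·W·d / (L_a·R).
Arc length L_a = R·θ = 7.8·(104.5°·π/180) = 7.8·1.8239 = 14.23 m
c_u = 1.48·823·2.08 / (14.23·7.8) = 2533.5 / 110.96 = 22.83 kPa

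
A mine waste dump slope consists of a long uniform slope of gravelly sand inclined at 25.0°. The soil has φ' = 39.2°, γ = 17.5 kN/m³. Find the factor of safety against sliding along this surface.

For a dry cohesionless infinite slope the factor of safety is FS = tanφ' / tanβ.
FS = tan39.2° / tan25.0° = 0.8156 / 0.4663 = 1.749

FS = 1.75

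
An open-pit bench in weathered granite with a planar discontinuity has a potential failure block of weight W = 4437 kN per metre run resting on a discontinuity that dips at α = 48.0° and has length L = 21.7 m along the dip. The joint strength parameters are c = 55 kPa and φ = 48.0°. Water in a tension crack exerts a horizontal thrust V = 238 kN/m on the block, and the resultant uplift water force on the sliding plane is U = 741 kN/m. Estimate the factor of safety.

FS = 1.00

Resolving the block weight along and normal to the plane and applying the Mohr–Coulomb strength on the joint:
N' = W cosα − U − V sinα = 4437·cos48.0° − 741 − 238·sin48.0° = 2051.1 kN/m
Driving force T = W sinα + V cosα = 4437·sin48.0° + 238·cos48.0° = 3456.6 kN/m
Resisting force R = c·L + N'·tanφ = 55·21.7 + 2051.1·tan48.0° = 1193.5 + 2277.9 = 3471.4 kN/m
FS = R / T = 3471.4 / 3456.6 = 1.004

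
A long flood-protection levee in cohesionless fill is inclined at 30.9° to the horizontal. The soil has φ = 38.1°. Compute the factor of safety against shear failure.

For a dry cohesionless infinite slope the factor of safety is FS = tanφ / tanβ.
FS = tan38.1° / tan30.9° = 0.7841 / 0.5985 = 1.310

FS = 1.31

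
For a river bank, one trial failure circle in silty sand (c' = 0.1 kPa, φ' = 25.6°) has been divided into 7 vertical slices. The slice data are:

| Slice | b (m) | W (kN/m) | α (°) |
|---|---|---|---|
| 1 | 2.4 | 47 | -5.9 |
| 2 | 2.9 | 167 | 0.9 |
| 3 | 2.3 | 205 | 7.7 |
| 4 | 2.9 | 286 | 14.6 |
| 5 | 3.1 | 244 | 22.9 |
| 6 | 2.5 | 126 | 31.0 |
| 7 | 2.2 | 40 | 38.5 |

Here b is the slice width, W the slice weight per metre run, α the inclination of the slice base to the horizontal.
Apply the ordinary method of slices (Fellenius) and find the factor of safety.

Ordinary method of slices: FS = Σ[c'·Δl_i + (W_i cosα_i)·tanφ'] / Σ W_i sinα_i, with Δl_i = b_i / cosα_i.
Slice 1: Δl = 2.4/cos(-5.9°) = 2.413 m; N'_1 = 47·cos(-5.9°) = 46.8; c'Δl = 0.24; W sinα = -4.8
Slice 2: Δl = 2.9/cos0.9° = 2.900 m; N'_2 = 167·cos0.9° = 167.0; c'Δl = 0.29; W sinα = 2.6
Slice 3: Δl = 2.3/cos7.7° = 2.321 m; N'_3 = 205·cos7.7° = 203.2; c'Δl = 0.23; W sinα = 27.5
Slice 4: Δl = 2.9/cos14.6° = 2.997 m; N'_4 = 286·cos14.6° = 276.8; c'Δl = 0.30; W sinα = 72.1
Slice 5: Δl = 3.1/cos22.9° = 3.365 m; N'_5 = 244·cos22.9° = 224.8; c'Δl = 0.34; W sinα = 94.9
Slice 6: Δl = 2.5/cos31.0° = 2.917 m; N'_6 = 126·cos31.0° = 108.0; c'Δl = 0.29; W sinα = 64.9
Slice 7: Δl = 2.2/cos38.5° = 2.811 m; N'_7 = 40·cos38.5° = 31.3; c'Δl = 0.28; W sinα = 24.9
Σc'Δl = 2.0 kN/m; ΣN' = 1057.7 kN/m; ΣW sinα = 282.1 kN/m
Resisting = 2.0 + 1057.7·tan25.6° = 2.0 + 506.8 = 508.7 kN/m
FS = 508.7 / 282.1 = 1.803

FS = 1.80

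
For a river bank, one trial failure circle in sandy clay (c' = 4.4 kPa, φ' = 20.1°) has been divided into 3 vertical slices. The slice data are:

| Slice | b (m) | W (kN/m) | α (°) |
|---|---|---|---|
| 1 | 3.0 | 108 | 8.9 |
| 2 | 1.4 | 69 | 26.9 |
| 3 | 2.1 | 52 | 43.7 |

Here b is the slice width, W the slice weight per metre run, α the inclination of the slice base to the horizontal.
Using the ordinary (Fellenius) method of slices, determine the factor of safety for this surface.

Ordinary method of slices: FS = Σ[c'·Δl_i + (W_i cosα_i)·tanφ'] / Σ W_i sinα_i, with Δl_i = b_i / cosα_i.
Slice 1: Δl = 3.0/cos8.9° = 3.037 m; N'_1 = 108·cos8.9° = 106.7; c'Δl = 13.36; W sinα = 16.7
Slice 2: Δl = 1.4/cos26.9° = 1.570 m; N'_2 = 69·cos26.9° = 61.5; c'Δl = 6.91; W sinα = 31.2
Slice 3: Δl = 2.1/cos43.7° = 2.905 m; N'_3 = 52·cos43.7° = 37.6; c'Δl = 12.78; W sinα = 35.9
Σc'Δl = 33.0 kN/m; ΣN' = 205.8 kN/m; ΣW sinα = 83.9 kN/m
Resisting = 33.0 + 205.8·tan20.1° = 33.0 + 75.3 = 108.4 kN/m
FS = 108.4 / 83.9 = 1.292

FS = 1.29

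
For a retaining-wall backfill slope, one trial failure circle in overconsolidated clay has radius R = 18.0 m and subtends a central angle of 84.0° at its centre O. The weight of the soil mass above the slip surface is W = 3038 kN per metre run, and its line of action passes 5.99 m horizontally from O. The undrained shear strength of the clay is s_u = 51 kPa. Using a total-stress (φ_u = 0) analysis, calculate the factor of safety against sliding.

Taking moments about the centre O, the resisting moment is provided by the undrained shear strength acting along the arc:
Arc length L_a = R·θ = 18.0·(84.0°·π/180) = 18.0·1.4661 = 26.39 m
M_R = s_u·L_a·R = 51·26.39·18.0 = 24225.4 kN·m/m
M_D = W·d = 3038·5.99 = 18197.6 kN·m/m
FS = M_R / M_D = 24225.4 / 18197.6 = 1.331

FS = 1.33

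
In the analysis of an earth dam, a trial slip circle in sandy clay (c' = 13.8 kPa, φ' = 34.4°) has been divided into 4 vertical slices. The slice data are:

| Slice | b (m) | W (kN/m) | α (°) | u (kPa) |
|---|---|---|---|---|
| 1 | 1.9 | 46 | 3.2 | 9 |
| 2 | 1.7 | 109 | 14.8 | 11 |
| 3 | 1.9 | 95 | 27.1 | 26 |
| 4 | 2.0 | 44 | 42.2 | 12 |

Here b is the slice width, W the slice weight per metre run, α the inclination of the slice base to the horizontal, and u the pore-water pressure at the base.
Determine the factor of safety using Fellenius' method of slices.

Ordinary method of slices: FS = Σ[c'·Δl_i + (W_i cosα_i − u_i·Δl_i)·tanφ'] / Σ W_i sinα_i, with Δl_i = b_i / cosα_i.
Slice 1: Δl = 1.9/cos3.2° = 1.903 m; N'_1 = 46·cos3.2° − 9·1.903 = 28.8; c'Δl = 26.26; W sinα = 2.6
Slice 2: Δl = 1.7/cos14.8° = 1.758 m; N'_2 = 109·cos14.8° − 11·1.758 = 86.0; c'Δl = 24.27; W sinα = 27.8
Slice 3: Δl = 1.9/cos27.1° = 2.134 m; N'_3 = 95·cos27.1° − 26·2.134 = 29.1; c'Δl = 29.45; W sinα = 43.3
Slice 4: Δl = 2.0/cos42.2° = 2.700 m; N'_4 = 44·cos42.2° − 12·2.700 = 0.2; c'Δl = 37.26; W sinα = 29.6
Σc'Δl = 117.2 kN/m; ΣN' = 144.1 kN/m; ΣW sinα = 103.2 kN/m
Resisting = 117.2 + 144.1·tan34.4° = 117.2 + 98.7 = 215.9 kN/m
FS = 215.9 / 103.2 = 2.091

FS = 2.09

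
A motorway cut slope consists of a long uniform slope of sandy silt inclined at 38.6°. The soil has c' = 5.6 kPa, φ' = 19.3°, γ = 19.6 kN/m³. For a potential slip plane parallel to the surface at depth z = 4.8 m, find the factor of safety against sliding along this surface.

For an infinite slope with a slip plane parallel to the surface (no pore pressure): FS = [c' + γz cos²β tanφ'] / [γz sinβ cosβ].
γz = 19.6·4.8 = 94.08 kN/m²
Numerator = 5.6 + 94.08·cos²38.6°·tan19.3° = 5.6 + 94.08·0.6108·0.3502 = 25.723 kPa
Denominator = 94.08·sin38.6°·cos38.6° = 94.08·0.6239·0.7815 = 45.871 kPa
FS = 25.723 / 45.871 = 0.561

FS = 0.56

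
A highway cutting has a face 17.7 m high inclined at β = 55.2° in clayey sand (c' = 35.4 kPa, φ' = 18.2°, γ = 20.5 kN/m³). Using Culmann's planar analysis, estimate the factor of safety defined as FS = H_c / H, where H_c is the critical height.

FS = 1.51

H_c = (4c'/γ) · sinβ cosφ' / [1 − cos(β − φ')]
    = (4·35.4/20.5) · sin55.2°·cos18.2° / [1 − cos37.0°]
    = 6.907 · 0.7801 / 0.2014 = 26.76 m
FS = H_c / H = 26.76 / 17.7 = 1.512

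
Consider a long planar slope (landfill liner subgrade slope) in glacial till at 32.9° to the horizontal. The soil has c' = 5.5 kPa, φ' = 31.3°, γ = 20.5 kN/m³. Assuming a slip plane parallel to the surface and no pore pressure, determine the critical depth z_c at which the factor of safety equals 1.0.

z_c = 9.78 m

Setting FS = 1.00 in FS = [c' + γz cos²β tanφ'] / [γz sinβ cosβ] and solving for z:
z = c' / [γ cosβ (FS·sinβ − cosβ·tanφ')]
  = 5.5 / [20.5·cos32.9°·(1.00·sin32.9° − cos32.9°·tan31.3°)]
  = 5.5 / [20.5·0.8396·(1.00·0.5432 − 0.8396·0.6080)]
  = 5.5 / 0.5625 = 9.779 m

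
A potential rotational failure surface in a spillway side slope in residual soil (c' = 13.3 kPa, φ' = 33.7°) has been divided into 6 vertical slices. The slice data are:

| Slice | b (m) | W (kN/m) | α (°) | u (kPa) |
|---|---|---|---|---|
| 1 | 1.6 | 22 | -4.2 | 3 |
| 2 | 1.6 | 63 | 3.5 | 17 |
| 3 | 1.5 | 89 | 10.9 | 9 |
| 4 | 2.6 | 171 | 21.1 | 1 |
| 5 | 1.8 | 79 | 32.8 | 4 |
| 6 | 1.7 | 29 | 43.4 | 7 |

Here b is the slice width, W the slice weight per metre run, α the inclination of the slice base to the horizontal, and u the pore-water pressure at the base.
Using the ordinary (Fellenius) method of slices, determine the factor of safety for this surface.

Ordinary method of slices: FS = Σ[c'·Δl_i + (W_i cosα_i − u_i·Δl_i)·tanφ'] / Σ W_i sinα_i, with Δl_i = b_i / cosα_i.
Slice 1: Δl = 1.6/cos(-4.2°) = 1.604 m; N'_1 = 22·cos(-4.2°) − 3·1.604 = 17.1; c'Δl = 21.34; W sinα = -1.6
Slice 2: Δl = 1.6/cos3.5° = 1.603 m; N'_2 = 63·cos3.5° − 17·1.603 = 35.6; c'Δl = 21.32; W sinα = 3.8
Slice 3: Δl = 1.5/cos10.9° = 1.528 m; N'_3 = 89·cos10.9° − 9·1.528 = 73.6; c'Δl = 20.32; W sinα = 16.8
Slice 4: Δl = 2.6/cos21.1° = 2.787 m; N'_4 = 171·cos21.1° − 1·2.787 = 156.7; c'Δl = 37.07; W sinα = 61.6
Slice 5: Δl = 1.8/cos32.8° = 2.141 m; N'_5 = 79·cos32.8° − 4·2.141 = 57.8; c'Δl = 28.48; W sinα = 42.8
Slice 6: Δl = 1.7/cos43.4° = 2.340 m; N'_6 = 29·cos43.4° − 7·2.340 = 4.7; c'Δl = 31.12; W sinα = 19.9
Σc'Δl = 159.6 kN/m; ΣN' = 345.7 kN/m; ΣW sinα = 143.3 kN/m
Resisting = 159.6 + 345.7·tan33.7° = 159.6 + 230.5 = 390.2 kN/m
FS = 390.2 / 143.3 = 2.722

FS = 2.72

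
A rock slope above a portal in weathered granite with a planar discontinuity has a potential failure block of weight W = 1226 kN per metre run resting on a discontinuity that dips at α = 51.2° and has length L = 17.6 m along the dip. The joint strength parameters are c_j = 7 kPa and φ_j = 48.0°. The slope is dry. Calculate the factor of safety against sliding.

Resolving the block weight along and normal to the plane and applying the Mohr–Coulomb strength on the joint:
N' = W cosα = 1226·cos51.2° = 768.2 kN/m
Driving force T = W sinα = 1226·sin51.2° = 955.5 kN/m
Resisting force R = c_j·L + N'·tanφ_j = 7·17.6 + 768.2·tan48.0° = 123.2 + 853.2 = 976.4 kN/m
FS = R / T = 976.4 / 955.5 = 1.022

FS = 1.02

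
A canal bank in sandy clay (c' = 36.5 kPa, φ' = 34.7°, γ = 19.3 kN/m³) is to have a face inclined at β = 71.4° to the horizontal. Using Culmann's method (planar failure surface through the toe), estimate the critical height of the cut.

Culmann's analysis gives the critical failure plane at α_cr = (β + φ')/2 = (71.4 + 34.7)/2 = 53.1°, and the critical height
H_c = (4c'/γ) · sinβ cosφ' / [1 − cos(β − φ')]
    = (4·36.5/19.3) · sin71.4°·cos34.7° / [1 − cos(36.7°)]
    = 7.565 · 0.9478·0.8221 / [1 − 0.8018]
    = 7.565 · 0.7792 / 0.1982
    = 29.74 m

H_c = 29.74 m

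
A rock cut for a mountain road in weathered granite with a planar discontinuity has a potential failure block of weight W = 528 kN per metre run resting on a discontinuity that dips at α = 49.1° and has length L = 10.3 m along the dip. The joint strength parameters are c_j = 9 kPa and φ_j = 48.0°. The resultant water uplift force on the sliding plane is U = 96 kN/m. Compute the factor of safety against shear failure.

Resolving the block weight along and normal to the plane and applying the Mohr–Coulomb strength on the joint:
N' = W cosα − U = 528·cos49.1° − 96 = 249.7 kN/m
Driving force T = W sinα = 528·sin49.1° = 399.1 kN/m
Resisting force R = c_j·L + N'·tanφ_j = 9·10.3 + 249.7·tan48.0° = 92.7 + 277.3 = 370.0 kN/m
FS = R / T = 370.0 / 399.1 = 0.927

FS = 0.93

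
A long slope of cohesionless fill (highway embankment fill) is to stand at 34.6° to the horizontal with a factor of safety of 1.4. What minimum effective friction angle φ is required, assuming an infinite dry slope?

FS = tanφ/tanβ ⇒ tanφ = FS · tanβ = 1.4 · tan34.6° = 0.9658
φ = arctan(0.9658) = 44.00°

φ = 44.0°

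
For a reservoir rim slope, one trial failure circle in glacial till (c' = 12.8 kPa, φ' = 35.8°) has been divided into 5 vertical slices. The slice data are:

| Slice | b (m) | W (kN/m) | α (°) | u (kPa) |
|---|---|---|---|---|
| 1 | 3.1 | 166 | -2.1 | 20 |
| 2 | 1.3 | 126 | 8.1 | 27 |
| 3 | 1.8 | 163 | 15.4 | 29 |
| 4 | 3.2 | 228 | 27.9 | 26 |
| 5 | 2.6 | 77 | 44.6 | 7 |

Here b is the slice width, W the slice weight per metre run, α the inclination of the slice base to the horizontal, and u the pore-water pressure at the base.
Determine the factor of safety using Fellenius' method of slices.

Ordinary method of slices: FS = Σ[c'·Δl_i + (W_i cosα_i − u_i·Δl_i)·tanφ'] / Σ W_i sinα_i, with Δl_i = b_i / cosα_i.
Slice 1: Δl = 3.1/cos(-2.1°) = 3.102 m; N'_1 = 166·cos(-2.1°) − 20·3.102 = 103.8; c'Δl = 39.71; W sinα = -6.1
Slice 2: Δl = 1.3/cos8.1° = 1.313 m; N'_2 = 126·cos8.1° − 27·1.313 = 89.3; c'Δl = 16.81; W sinα = 17.8
Slice 3: Δl = 1.8/cos15.4° = 1.867 m; N'_3 = 163·cos15.4° − 29·1.867 = 103.0; c'Δl = 23.90; W sinα = 43.3
Slice 4: Δl = 3.2/cos27.9° = 3.621 m; N'_4 = 228·cos27.9° − 26·3.621 = 107.4; c'Δl = 46.35; W sinα = 106.7
Slice 5: Δl = 2.6/cos44.6° = 3.652 m; N'_5 = 77·cos44.6° − 7·3.652 = 29.3; c'Δl = 46.74; W sinα = 54.1
Σc'Δl = 173.5 kN/m; ΣN' = 432.8 kN/m; ΣW sinα = 215.7 kN/m
Resisting = 173.5 + 432.8·tan35.8° = 173.5 + 312.1 = 485.6 kN/m
FS = 485.6 / 215.7 = 2.251

FS = 2.25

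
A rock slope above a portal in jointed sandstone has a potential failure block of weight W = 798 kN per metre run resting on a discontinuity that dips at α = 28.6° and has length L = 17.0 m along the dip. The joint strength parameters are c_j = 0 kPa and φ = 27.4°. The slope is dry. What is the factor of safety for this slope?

Resolving the block weight along and normal to the plane and applying the Mohr–Coulomb strength on the joint:
N' = W cosα = 798·cos28.6° = 700.6 kN/m
Driving force T = W sinα = 798·sin28.6° = 382.0 kN/m
Resisting force R = c_j·L + N'·tanφ = 0·17.0 + 700.6·tan27.4° = 0.0 + 363.2 = 363.2 kN/m
FS = R / T = 363.2 / 382.0 = 0.951

FS = 0.95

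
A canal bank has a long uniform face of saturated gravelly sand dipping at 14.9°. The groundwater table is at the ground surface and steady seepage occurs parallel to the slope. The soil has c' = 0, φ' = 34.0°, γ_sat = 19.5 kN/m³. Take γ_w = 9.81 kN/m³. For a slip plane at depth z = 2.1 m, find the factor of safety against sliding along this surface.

FS = 1.26

With seepage parallel to the slope and the water table at the surface, the effective normal stress on the slip plane uses the buoyant unit weight γ' = γ_sat − γ_w while the driving shear stress uses γ_sat:
FS = [c' + γ' z cos²β tanφ'] / [γ_sat z sinβ cosβ]
(For c' = 0 this reduces to FS = (γ'/γ_sat)·tanφ'/tanβ.)
γ' = 19.5 − 9.81 = 9.69 kN/m³
Numerator = 0.0 + 9.69·2.1·cos²14.9°·tan34.0° = 0.0 + 9.69·2.1·0.9339·0.6745 = 12.818 kPa
Denominator = 19.5·2.1·sin14.9°·cos14.9° = 19.5·2.1·0.2571·0.9664 = 10.176 kPa
FS = 12.818 / 10.176 = 1.260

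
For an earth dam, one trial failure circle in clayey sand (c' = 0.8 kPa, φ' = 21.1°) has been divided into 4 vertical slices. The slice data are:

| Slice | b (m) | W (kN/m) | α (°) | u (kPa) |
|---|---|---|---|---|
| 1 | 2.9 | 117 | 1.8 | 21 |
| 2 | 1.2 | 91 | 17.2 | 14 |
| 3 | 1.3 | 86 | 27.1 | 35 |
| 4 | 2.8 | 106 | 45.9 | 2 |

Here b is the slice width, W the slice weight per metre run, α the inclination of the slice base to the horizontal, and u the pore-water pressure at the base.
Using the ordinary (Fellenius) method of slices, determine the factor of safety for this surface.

FS = 0.63

Ordinary method of slices: FS = Σ[c'·Δl_i + (W_i cosα_i − u_i·Δl_i)·tanφ'] / Σ W_i sinα_i, with Δl_i = b_i / cosα_i.
Slice 1: Δl = 2.9/cos1.8° = 2.901 m; N'_1 = 117·cos1.8° − 21·2.901 = 56.0; c'Δl = 2.32; W sinα = 3.7
Slice 2: Δl = 1.2/cos17.2° = 1.256 m; N'_2 = 91·cos17.2° − 14·1.256 = 69.3; c'Δl = 1.00; W sinα = 26.9
Slice 3: Δl = 1.3/cos27.1° = 1.460 m; N'_3 = 86·cos27.1° − 35·1.460 = 25.4; c'Δl = 1.17; W sinα = 39.2
Slice 4: Δl = 2.8/cos45.9° = 4.023 m; N'_4 = 106·cos45.9° − 2·4.023 = 65.7; c'Δl = 3.22; W sinα = 76.1
Σc'Δl = 7.7 kN/m; ΣN' = 216.5 kN/m; ΣW sinα = 145.9 kN/m
Resisting = 7.7 + 216.5·tan21.1° = 7.7 + 83.5 = 91.3 kN/m
FS = 91.3 / 145.9 = 0.626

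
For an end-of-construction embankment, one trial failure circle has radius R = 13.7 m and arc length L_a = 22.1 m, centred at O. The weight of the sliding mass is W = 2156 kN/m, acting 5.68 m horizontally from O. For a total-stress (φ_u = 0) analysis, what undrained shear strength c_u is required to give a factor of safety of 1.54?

c_u = 62.3 kPa

FS = c_u·L_a·R / (W·d), so c_u = FS·W·d / (L_a·R).
c_u = 1.54·2156·5.68 / (22.10·13.7) = 18859.0 / 302.77 = 62.29 kPa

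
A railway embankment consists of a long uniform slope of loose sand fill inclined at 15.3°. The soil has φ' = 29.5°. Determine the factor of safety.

For a dry cohesionless infinite slope the factor of safety is FS = tanφ' / tanβ.
FS = tan29.5° / tan15.3° = 0.5658 / 0.2736 = 2.068

FS = 2.07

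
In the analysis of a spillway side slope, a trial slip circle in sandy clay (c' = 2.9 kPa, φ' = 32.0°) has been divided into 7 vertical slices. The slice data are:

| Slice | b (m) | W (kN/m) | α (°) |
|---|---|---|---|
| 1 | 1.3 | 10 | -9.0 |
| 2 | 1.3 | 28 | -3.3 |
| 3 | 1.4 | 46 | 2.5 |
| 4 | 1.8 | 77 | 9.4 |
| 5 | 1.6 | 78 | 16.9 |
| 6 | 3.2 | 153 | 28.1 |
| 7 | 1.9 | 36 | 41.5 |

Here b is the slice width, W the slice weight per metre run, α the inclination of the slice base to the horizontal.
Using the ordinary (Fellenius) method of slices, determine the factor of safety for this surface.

Ordinary method of slices: FS = Σ[c'·Δl_i + (W_i cosα_i)·tanφ'] / Σ W_i sinα_i, with Δl_i = b_i / cosα_i.
Slice 1: Δl = 1.3/cos(-9.0°) = 1.316 m; N'_1 = 10·cos(-9.0°) = 9.9; c'Δl = 3.82; W sinα = -1.6
Slice 2: Δl = 1.3/cos(-3.3°) = 1.302 m; N'_2 = 28·cos(-3.3°) = 28.0; c'Δl = 3.78; W sinα = -1.6
Slice 3: Δl = 1.4/cos2.5° = 1.401 m; N'_3 = 46·cos2.5° = 46.0; c'Δl = 4.06; W sinα = 2.0
Slice 4: Δl = 1.8/cos9.4° = 1.824 m; N'_4 = 77·cos9.4° = 76.0; c'Δl = 5.29; W sinα = 12.6
Slice 5: Δl = 1.6/cos16.9° = 1.672 m; N'_5 = 78·cos16.9° = 74.6; c'Δl = 4.85; W sinα = 22.7
Slice 6: Δl = 3.2/cos28.1° = 3.628 m; N'_6 = 153·cos28.1° = 135.0; c'Δl = 10.52; W sinα = 72.1
Slice 7: Δl = 1.9/cos41.5° = 2.537 m; N'_7 = 36·cos41.5° = 27.0; c'Δl = 7.36; W sinα = 23.9
Σc'Δl = 39.7 kN/m; ΣN' = 396.3 kN/m; ΣW sinα = 130.0 kN/m
Resisting = 39.7 + 396.3·tan32.0° = 39.7 + 247.6 = 287.3 kN/m
FS = 287.3 / 130.0 = 2.210

FS = 2.21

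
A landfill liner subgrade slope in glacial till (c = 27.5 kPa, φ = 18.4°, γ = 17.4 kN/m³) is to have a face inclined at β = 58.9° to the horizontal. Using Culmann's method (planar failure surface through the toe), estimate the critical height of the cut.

H_c = 21.44 m

Culmann's analysis gives the critical failure plane at α_cr = (β + φ)/2 = (58.9 + 18.4)/2 = 38.6°, and the critical height
H_c = (4c/γ) · sinβ cosφ / [1 − cos(β − φ)]
    = (4·27.5/17.4) · sin58.9°·cos18.4° / [1 − cos(40.5°)]
    = 6.322 · 0.8563·0.9489 / [1 − 0.7604]
    = 6.322 · 0.8125 / 0.2396
    = 21.44 m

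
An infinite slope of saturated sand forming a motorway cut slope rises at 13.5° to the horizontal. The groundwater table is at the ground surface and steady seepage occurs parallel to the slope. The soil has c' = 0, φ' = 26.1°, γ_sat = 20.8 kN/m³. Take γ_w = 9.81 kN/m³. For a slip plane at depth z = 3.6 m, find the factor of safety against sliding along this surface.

With seepage parallel to the slope and the water table at the surface, the effective normal stress on the slip plane uses the buoyant unit weight γ' = γ_sat − γ_w while the driving shear stress uses γ_sat:
FS = [c' + γ' z cos²β tanφ'] / [γ_sat z sinβ cosβ]
(For c' = 0 this reduces to FS = (γ'/γ_sat)·tanφ'/tanβ.)
γ' = 20.8 − 9.81 = 10.99 kN/m³
Numerator = 0.0 + 10.99·3.6·cos²13.5°·tan26.1° = 0.0 + 10.99·3.6·0.9455·0.4899 = 18.326 kPa
Denominator = 20.8·3.6·sin13.5°·cos13.5° = 20.8·3.6·0.2334·0.9724 = 16.997 kPa
FS = 18.326 / 16.997 = 1.078

FS = 1.08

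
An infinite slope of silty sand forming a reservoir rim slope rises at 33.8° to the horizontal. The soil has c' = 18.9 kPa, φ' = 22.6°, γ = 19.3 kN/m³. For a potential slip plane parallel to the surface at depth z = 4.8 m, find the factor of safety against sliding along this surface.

FS = 1.06

For an infinite slope with a slip plane parallel to the surface (no pore pressure): FS = [c' + γz cos²β tanφ'] / [γz sinβ cosβ].
γz = 19.3·4.8 = 92.64 kN/m²
Numerator = 18.9 + 92.64·cos²33.8°·tan22.6° = 18.9 + 92.64·0.6905·0.4163 = 45.529 kPa
Denominator = 92.64·sin33.8°·cos33.8° = 92.64·0.5563·0.8310 = 42.825 kPa
FS = 45.529 / 42.825 = 1.063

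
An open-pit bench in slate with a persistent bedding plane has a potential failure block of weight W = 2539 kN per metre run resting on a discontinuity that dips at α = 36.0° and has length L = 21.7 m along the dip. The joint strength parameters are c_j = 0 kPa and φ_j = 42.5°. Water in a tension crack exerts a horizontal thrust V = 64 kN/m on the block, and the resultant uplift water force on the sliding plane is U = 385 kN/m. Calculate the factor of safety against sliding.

Resolving the block weight along and normal to the plane and applying the Mohr–Coulomb strength on the joint:
N' = W cosα − U − V sinα = 2539·cos36.0° − 385 − 64·sin36.0° = 1631.5 kN/m
Driving force T = W sinα + V cosα = 2539·sin36.0° + 64·cos36.0° = 1544.2 kN/m
Resisting force R = c_j·L + N'·tanφ_j = 0·21.7 + 1631.5·tan42.5° = 0.0 + 1495.0 = 1495.0 kN/m
FS = R / T = 1495.0 / 1544.2 = 0.968

FS = 0.97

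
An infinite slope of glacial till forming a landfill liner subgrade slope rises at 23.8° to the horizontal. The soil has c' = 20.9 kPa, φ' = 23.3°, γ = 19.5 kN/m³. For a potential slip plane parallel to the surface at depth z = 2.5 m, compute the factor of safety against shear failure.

FS = 2.14

For an infinite slope with a slip plane parallel to the surface (no pore pressure): FS = [c' + γz cos²β tanφ'] / [γz sinβ cosβ].
γz = 19.5·2.5 = 48.75 kN/m²
Numerator = 20.9 + 48.75·cos²23.8°·tan23.3° = 20.9 + 48.75·0.8372·0.4307 = 38.476 kPa
Denominator = 48.75·sin23.8°·cos23.8° = 48.75·0.4035·0.9150 = 18.000 kPa
FS = 38.476 / 18.000 = 2.138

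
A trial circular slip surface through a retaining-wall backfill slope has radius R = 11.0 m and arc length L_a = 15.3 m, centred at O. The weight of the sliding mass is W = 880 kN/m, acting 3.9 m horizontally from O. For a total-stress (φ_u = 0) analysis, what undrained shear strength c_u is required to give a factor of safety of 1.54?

FS = c_u·L_a·R / (W·d), so c_u = FS·W·d / (L_a·R).
c_u = 1.54·880·3.9 / (15.30·11.0) = 5285.3 / 168.30 = 31.40 kPa

c_u = 31.4 kPa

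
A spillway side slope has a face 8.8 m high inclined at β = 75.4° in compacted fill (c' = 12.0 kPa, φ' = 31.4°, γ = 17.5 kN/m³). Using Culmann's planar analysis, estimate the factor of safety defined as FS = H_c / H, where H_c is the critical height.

FS = 0.92

H_c = (4c'/γ) · sinβ cosφ' / [1 − cos(β − φ')]
    = (4·12.0/17.5) · sin75.4°·cos31.4° / [1 − cos44.0°]
    = 2.743 · 0.8260 / 0.2807 = 8.07 m
FS = H_c / H = 8.07 / 8.8 = 0.917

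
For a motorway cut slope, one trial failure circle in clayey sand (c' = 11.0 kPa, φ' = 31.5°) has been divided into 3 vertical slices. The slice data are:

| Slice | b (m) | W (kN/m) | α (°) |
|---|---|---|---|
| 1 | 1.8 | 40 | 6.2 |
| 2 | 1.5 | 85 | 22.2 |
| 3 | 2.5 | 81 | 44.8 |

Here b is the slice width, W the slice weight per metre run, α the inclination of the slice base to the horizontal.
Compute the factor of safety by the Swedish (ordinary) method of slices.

Ordinary method of slices: FS = Σ[c'·Δl_i + (W_i cosα_i)·tanφ'] / Σ W_i sinα_i, with Δl_i = b_i / cosα_i.
Slice 1: Δl = 1.8/cos6.2° = 1.811 m; N'_1 = 40·cos6.2° = 39.8; c'Δl = 19.92; W sinα = 4.3
Slice 2: Δl = 1.5/cos22.2° = 1.620 m; N'_2 = 85·cos22.2° = 78.7; c'Δl = 17.82; W sinα = 32.1
Slice 3: Δl = 2.5/cos44.8° = 3.523 m; N'_3 = 81·cos44.8° = 57.5; c'Δl = 38.76; W sinα = 57.1
Σc'Δl = 76.5 kN/m; ΣN' = 175.9 kN/m; ΣW sinα = 93.5 kN/m
Resisting = 76.5 + 175.9·tan31.5° = 76.5 + 107.8 = 184.3 kN/m
FS = 184.3 / 93.5 = 1.971

FS = 1.97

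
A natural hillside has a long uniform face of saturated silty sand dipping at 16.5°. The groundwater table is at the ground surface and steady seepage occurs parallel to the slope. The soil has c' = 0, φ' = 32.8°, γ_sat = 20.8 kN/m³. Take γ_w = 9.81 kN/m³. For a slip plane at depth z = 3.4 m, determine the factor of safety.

With seepage parallel to the slope and the water table at the surface, the effective normal stress on the slip plane uses the buoyant unit weight γ' = γ_sat − γ_w while the driving shear stress uses γ_sat:
FS = [c' + γ' z cos²β tanφ'] / [γ_sat z sinβ cosβ]
(For c' = 0 this reduces to FS = (γ'/γ_sat)·tanφ'/tanβ.)
γ' = 20.8 − 9.81 = 10.99 kN/m³
Numerator = 0.0 + 10.99·3.4·cos²16.5°·tan32.8° = 0.0 + 10.99·3.4·0.9193·0.6445 = 22.138 kPa
Denominator = 20.8·3.4·sin16.5°·cos16.5° = 20.8·3.4·0.2840·0.9588 = 19.258 kPa
FS = 22.138 / 19.258 = 1.150

FS = 1.15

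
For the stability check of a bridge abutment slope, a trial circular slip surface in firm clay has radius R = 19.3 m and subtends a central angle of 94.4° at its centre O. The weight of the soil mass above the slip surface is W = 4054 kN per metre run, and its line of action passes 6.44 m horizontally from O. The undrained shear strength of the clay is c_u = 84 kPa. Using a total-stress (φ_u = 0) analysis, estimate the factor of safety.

Taking moments about the centre O, the resisting moment is provided by the undrained shear strength acting along the arc:
Arc length L_a = R·θ = 19.3·(94.4°·π/180) = 19.3·1.6476 = 31.80 m
M_R = c_u·L_a·R = 84·31.80·19.3 = 51551.7 kN·m/m
M_D = W·d = 4054·6.44 = 26107.8 kN·m/m
FS = M_R / M_D = 51551.7 / 26107.8 = 1.975

FS = 1.97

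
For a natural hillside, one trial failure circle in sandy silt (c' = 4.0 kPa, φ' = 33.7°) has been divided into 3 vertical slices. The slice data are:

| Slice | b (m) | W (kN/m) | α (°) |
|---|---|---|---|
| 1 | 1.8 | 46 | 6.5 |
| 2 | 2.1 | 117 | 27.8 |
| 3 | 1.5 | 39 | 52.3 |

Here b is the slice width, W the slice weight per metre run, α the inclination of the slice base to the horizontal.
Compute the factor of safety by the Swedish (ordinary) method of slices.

Ordinary method of slices: FS = Σ[c'·Δl_i + (W_i cosα_i)·tanφ'] / Σ W_i sinα_i, with Δl_i = b_i / cosα_i.
Slice 1: Δl = 1.8/cos6.5° = 1.812 m; N'_1 = 46·cos6.5° = 45.7; c'Δl = 7.25; W sinα = 5.2
Slice 2: Δl = 2.1/cos27.8° = 2.374 m; N'_2 = 117·cos27.8° = 103.5; c'Δl = 9.50; W sinα = 54.6
Slice 3: Δl = 1.5/cos52.3° = 2.453 m; N'_3 = 39·cos52.3° = 23.8; c'Δl = 9.81; W sinα = 30.9
Σc'Δl = 26.6 kN/m; ΣN' = 173.0 kN/m; ΣW sinα = 90.6 kN/m
Resisting = 26.6 + 173.0·tan33.7° = 26.6 + 115.4 = 142.0 kN/m
FS = 142.0 / 90.6 = 1.566

FS = 1.57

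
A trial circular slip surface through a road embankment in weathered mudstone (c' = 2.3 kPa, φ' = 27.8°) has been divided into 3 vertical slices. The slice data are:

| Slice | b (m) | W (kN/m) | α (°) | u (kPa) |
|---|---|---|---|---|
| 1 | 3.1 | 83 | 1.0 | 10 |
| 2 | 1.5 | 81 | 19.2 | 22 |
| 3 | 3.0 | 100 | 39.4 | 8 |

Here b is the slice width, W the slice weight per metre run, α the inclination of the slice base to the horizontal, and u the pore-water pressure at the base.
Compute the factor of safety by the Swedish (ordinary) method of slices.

FS = 1.02

Ordinary method of slices: FS = Σ[c'·Δl_i + (W_i cosα_i − u_i·Δl_i)·tanφ'] / Σ W_i sinα_i, with Δl_i = b_i / cosα_i.
Slice 1: Δl = 3.1/cos1.0° = 3.100 m; N'_1 = 83·cos1.0° − 10·3.100 = 52.0; c'Δl = 7.13; W sinα = 1.4
Slice 2: Δl = 1.5/cos19.2° = 1.588 m; N'_2 = 81·cos19.2° − 22·1.588 = 41.6; c'Δl = 3.65; W sinα = 26.6
Slice 3: Δl = 3.0/cos39.4° = 3.882 m; N'_3 = 100·cos39.4° − 8·3.882 = 46.2; c'Δl = 8.93; W sinα = 63.5
Σc'Δl = 19.7 kN/m; ΣN' = 139.7 kN/m; ΣW sinα = 91.6 kN/m
Resisting = 19.7 + 139.7·tan27.8° = 19.7 + 73.7 = 93.4 kN/m
FS = 93.4 / 91.6 = 1.020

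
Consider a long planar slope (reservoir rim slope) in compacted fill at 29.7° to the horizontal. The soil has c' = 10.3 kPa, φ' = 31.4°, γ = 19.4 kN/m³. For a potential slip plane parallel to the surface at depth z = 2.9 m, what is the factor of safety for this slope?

For an infinite slope with a slip plane parallel to the surface (no pore pressure): FS = [c' + γz cos²β tanφ'] / [γz sinβ cosβ].
γz = 19.4·2.9 = 56.26 kN/m²
Numerator = 10.3 + 56.26·cos²29.7°·tan31.4° = 10.3 + 56.26·0.7545·0.6104 = 36.211 kPa
Denominator = 56.26·sin29.7°·cos29.7° = 56.26·0.4955·0.8686 = 24.213 kPa
FS = 36.211 / 24.213 = 1.496

FS = 1.50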